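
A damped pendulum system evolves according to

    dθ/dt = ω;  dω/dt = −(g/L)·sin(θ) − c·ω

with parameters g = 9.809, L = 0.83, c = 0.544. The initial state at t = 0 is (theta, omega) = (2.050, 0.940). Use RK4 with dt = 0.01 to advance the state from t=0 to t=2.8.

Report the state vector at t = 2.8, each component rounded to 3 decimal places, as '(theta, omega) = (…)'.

(theta, omega) = (-0.027, -3.017)

t=0.000: state=(2.050, 0.940)
step 1 (dt=0.01): k1=(0.940, -10.998), k2=(0.885, -10.943), k3=(0.885, -10.944), k4=(0.831, -10.890); state += dt/6·(k1+2k2+2k3+k4)
t=0.010: state=(2.059, 0.831)
t=0.020: state=(2.067, 0.722)
t=0.030: state=(2.073, 0.615)
continuing one RK4 step at a time; state shown every 10 steps (Δt=0.1):
t=0.100: state=(2.091, -0.114)
t=0.200: state=(2.029, -1.119)
t=0.300: state=(1.867, -2.125)
t=0.400: state=(1.603, -3.143)
t=0.500: state=(1.240, -4.108)
t=0.600: state=(0.789, -4.862)
t=0.700: state=(0.282, -5.185)
t=0.800: state=(-0.229, -4.936)
t=0.900: state=(-0.688, -4.161)
t=1.000: state=(-1.050, -3.059)
t=1.100: state=(-1.295, -1.834)
t=1.200: state=(-1.417, -0.611)
t=1.300: state=(-1.420, 0.559)
t=1.400: state=(-1.308, 1.657)
t=1.500: state=(-1.092, 2.642)
t=1.600: state=(-0.786, 3.430)
t=1.700: state=(-0.416, 3.898)
t=1.800: state=(-0.021, 3.938)
t=1.900: state=(0.356, 3.533)
t=2.000: state=(0.674, 2.774)
t=2.100: state=(0.904, 1.805)
t=2.200: state=(1.032, 0.757)
t=2.300: state=(1.056, -0.283)
t=2.400: state=(0.978, -1.250)
t=2.500: state=(0.810, -2.084)
t=2.600: state=(0.568, -2.707)
t=2.700: state=(0.278, -3.036)
t=2.800: state=(-0.027, -3.017)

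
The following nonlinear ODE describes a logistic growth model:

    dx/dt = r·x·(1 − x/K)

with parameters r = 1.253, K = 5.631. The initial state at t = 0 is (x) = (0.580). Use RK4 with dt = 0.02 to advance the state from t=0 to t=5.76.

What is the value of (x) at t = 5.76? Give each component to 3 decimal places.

(x) = (5.595)

t=0.000: state=(0.580)
step 1 (dt=0.02): k1=(0.652), k2=(0.658), k3=(0.658), k4=(0.665); state += dt/6·(k1+2k2+2k3+k4)
t=0.020: state=(0.593)
t=0.040: state=(0.607)
t=0.060: state=(0.620)
continuing one RK4 step at a time; state shown every 10 steps (Δt=0.2):
t=0.200: state=(0.724)
t=0.400: state=(0.897)
t=0.600: state=(1.103)
t=0.800: state=(1.342)
t=1.000: state=(1.615)
t=1.200: state=(1.918)
t=1.400: state=(2.246)
t=1.600: state=(2.591)
t=1.800: state=(2.944)
t=2.000: state=(3.292)
t=2.200: state=(3.626)
t=2.400: state=(3.936)
t=2.600: state=(4.218)
t=2.800: state=(4.466)
t=3.000: state=(4.681)
t=3.200: state=(4.863)
t=3.400: state=(5.014)
t=3.600: state=(5.139)
t=3.800: state=(5.241)
t=4.000: state=(5.322)
t=4.200: state=(5.388)
t=4.400: state=(5.440)
t=4.600: state=(5.481)
t=4.800: state=(5.514)
t=5.000: state=(5.539)
t=5.200: state=(5.559)
t=5.400: state=(5.575)
t=5.600: state=(5.587)
t=5.760: state=(5.595)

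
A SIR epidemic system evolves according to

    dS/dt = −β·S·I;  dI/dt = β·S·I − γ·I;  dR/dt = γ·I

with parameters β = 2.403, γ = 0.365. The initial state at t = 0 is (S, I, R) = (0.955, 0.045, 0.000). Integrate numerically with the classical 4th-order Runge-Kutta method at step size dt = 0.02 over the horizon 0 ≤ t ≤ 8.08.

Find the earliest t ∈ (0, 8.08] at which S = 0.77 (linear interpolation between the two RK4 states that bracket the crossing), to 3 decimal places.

t = 0.843

t=0.000: state=(0.955, 0.045, 0.000)
step 1 (dt=0.02): k1=(-0.103, 0.087, 0.016), k2=(-0.105, 0.088, 0.017), k3=(-0.105, 0.088, 0.017), k4=(-0.107, 0.090, 0.017); state += dt/6·(k1+2k2+2k3+k4)
t=0.020: state=(0.953, 0.047, 0.000)
t=0.040: state=(0.951, 0.049, 0.001)
t=0.060: state=(0.948, 0.051, 0.001)
continuing one RK4 step at a time; state shown every 25 steps (Δt=0.5):
t=0.500: state=(0.873, 0.113, 0.014)
t=0.840: state=(0.771, 0.196, 0.032)
next step: t=0.860: state=(0.764, 0.202, 0.034) — S has crossed 0.77
linear interpolation between t=0.840 (0.77121) and t=0.860 (0.76386) → t≈0.843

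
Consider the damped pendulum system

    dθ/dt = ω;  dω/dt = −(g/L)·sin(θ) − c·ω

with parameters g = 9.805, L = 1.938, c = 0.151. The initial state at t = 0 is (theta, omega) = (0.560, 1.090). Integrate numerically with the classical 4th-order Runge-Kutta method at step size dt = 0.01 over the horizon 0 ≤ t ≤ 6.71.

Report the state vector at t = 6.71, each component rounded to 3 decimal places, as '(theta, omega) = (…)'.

(theta, omega) = (0.071, -1.012)

t=0.000: state=(0.560, 1.090)
step 1 (dt=0.01): k1=(1.090, -2.852), k2=(1.076, -2.873), k3=(1.076, -2.873), k4=(1.061, -2.894); state += dt/6·(k1+2k2+2k3+k4)
t=0.010: state=(0.571, 1.061)
t=0.020: state=(0.581, 1.032)
t=0.030: state=(0.591, 1.003)
continuing one RK4 step at a time; state shown every 25 steps (Δt=0.25):
t=0.250: state=(0.735, 0.285)
t=0.500: state=(0.699, -0.558)
t=0.750: state=(0.470, -1.234)
t=1.000: state=(0.113, -1.550)
t=1.250: state=(-0.265, -1.393)
t=1.500: state=(-0.550, -0.836)
t=1.750: state=(-0.667, -0.080)
t=2.000: state=(-0.591, 0.668)
t=2.250: state=(-0.349, 1.216)
t=2.500: state=(-0.014, 1.397)
t=2.750: state=(0.313, 1.154)
t=3.000: state=(0.536, 0.586)
t=3.250: state=(0.595, -0.116)
t=3.500: state=(0.483, -0.762)
t=3.750: state=(0.234, -1.177)
t=4.000: state=(-0.076, -1.231)
t=4.250: state=(-0.351, -0.915)
t=4.500: state=(-0.512, -0.348)
t=4.750: state=(-0.519, 0.291)
t=5.000: state=(-0.375, 0.828)
t=5.250: state=(-0.126, 1.111)
t=5.500: state=(0.151, 1.052)
t=5.750: state=(0.373, 0.681)
t=6.000: state=(0.477, 0.131)
t=6.250: state=(0.438, -0.435)
t=6.500: state=(0.271, -0.859)
t=6.710: state=(0.071, -1.012)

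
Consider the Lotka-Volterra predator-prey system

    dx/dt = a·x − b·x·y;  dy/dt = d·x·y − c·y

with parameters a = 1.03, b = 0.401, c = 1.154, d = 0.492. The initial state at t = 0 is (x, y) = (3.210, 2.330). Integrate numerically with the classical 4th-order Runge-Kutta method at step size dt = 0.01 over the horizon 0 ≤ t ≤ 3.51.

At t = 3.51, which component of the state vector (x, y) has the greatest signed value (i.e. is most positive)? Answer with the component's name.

largest component: y

t=0.000: state=(3.210, 2.330)
step 1 (dt=0.01): k1=(0.307, 0.991), k2=(0.301, 0.995), k3=(0.301, 0.995), k4=(0.295, 0.999); state += dt/6·(k1+2k2+2k3+k4)
t=0.010: state=(3.213, 2.340)
t=0.020: state=(3.216, 2.350)
t=0.030: state=(3.219, 2.360)
continuing one RK4 step at a time; state shown every 20 steps (Δt=0.2):
t=0.200: state=(3.245, 2.542)
t=0.400: state=(3.222, 2.776)
t=0.600: state=(3.138, 3.015)
t=0.800: state=(3.000, 3.239)
t=1.000: state=(2.821, 3.425)
t=1.200: state=(2.619, 3.554)
t=1.400: state=(2.413, 3.614)
t=1.600: state=(2.219, 3.603)
t=1.800: state=(2.048, 3.528)
t=2.000: state=(1.905, 3.401)
t=2.200: state=(1.794, 3.238)
t=2.400: state=(1.712, 3.054)
t=2.600: state=(1.660, 2.862)
t=2.800: state=(1.633, 2.671)
t=3.000: state=(1.632, 2.489)
t=3.200: state=(1.654, 2.323)
t=3.400: state=(1.697, 2.174)
t=3.510: state=(1.730, 2.101)
compare at T: x=1.730, y=2.101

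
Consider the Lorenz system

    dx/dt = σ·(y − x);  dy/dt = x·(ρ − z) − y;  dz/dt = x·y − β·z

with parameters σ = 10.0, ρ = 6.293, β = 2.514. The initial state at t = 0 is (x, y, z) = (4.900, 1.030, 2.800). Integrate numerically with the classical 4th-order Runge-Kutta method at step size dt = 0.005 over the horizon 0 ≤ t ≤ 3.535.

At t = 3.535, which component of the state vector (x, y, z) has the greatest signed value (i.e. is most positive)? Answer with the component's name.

largest component: z

t=0.000: state=(4.900, 1.030, 2.800)
step 1 (dt=0.005): k1=(-38.700, 16.086, -1.992), k2=(-37.330, 15.731, -1.886), k3=(-37.373, 15.743, -1.887), k4=(-36.044, 15.399, -1.790); state += dt/6·(k1+2k2+2k3+k4)
t=0.005: state=(4.713, 1.109, 2.791)
t=0.010: state=(4.539, 1.184, 2.782)
t=0.015: state=(4.377, 1.256, 2.774)
continuing one RK4 step at a time; state shown every 40 steps (Δt=0.2):
t=0.200: state=(2.711, 2.890, 2.714)
t=0.400: state=(3.629, 4.220, 3.447)
t=0.600: state=(4.633, 4.936, 5.221)
t=0.800: state=(4.578, 4.243, 6.609)
t=1.000: state=(3.684, 3.237, 6.373)
t=1.200: state=(3.054, 2.887, 5.407)
t=1.400: state=(2.988, 3.072, 4.652)
t=1.600: state=(3.315, 3.536, 4.452)
t=1.800: state=(3.773, 3.982, 4.822)
t=2.000: state=(4.038, 4.078, 5.442)
t=2.200: state=(3.931, 3.802, 5.779)
t=2.400: state=(3.633, 3.490, 5.643)
t=2.600: state=(3.433, 3.383, 5.295)
t=2.800: state=(3.434, 3.479, 5.041)
t=3.000: state=(3.577, 3.663, 5.020)
t=3.200: state=(3.732, 3.791, 5.193)
t=3.400: state=(3.787, 3.781, 5.392)
t=3.535: state=(3.754, 3.714, 5.459)
compare at T: x=3.754, y=3.714, z=5.459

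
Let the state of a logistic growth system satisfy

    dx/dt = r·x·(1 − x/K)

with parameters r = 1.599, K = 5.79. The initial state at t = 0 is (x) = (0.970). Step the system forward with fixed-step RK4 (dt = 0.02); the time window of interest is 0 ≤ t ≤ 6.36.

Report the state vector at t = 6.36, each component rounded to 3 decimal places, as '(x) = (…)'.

t=0.000: state=(0.970)
step 1 (dt=0.02): k1=(1.291), k2=(1.305), k3=(1.305), k4=(1.319); state += dt/6·(k1+2k2+2k3+k4)
t=0.020: state=(0.996)
t=0.040: state=(1.023)
t=0.060: state=(1.050)
continuing one RK4 step at a time; state shown every 25 steps (Δt=0.5):
t=0.500: state=(1.790)
t=1.000: state=(2.889)
t=1.500: state=(3.989)
t=2.000: state=(4.813)
t=2.500: state=(5.306)
t=3.000: state=(5.562)
t=3.500: state=(5.685)
t=4.000: state=(5.742)
t=4.500: state=(5.769)
t=5.000: state=(5.780)
t=5.500: state=(5.786)
t=6.000: state=(5.788)
t=6.360: state=(5.789)

(x) = (5.789)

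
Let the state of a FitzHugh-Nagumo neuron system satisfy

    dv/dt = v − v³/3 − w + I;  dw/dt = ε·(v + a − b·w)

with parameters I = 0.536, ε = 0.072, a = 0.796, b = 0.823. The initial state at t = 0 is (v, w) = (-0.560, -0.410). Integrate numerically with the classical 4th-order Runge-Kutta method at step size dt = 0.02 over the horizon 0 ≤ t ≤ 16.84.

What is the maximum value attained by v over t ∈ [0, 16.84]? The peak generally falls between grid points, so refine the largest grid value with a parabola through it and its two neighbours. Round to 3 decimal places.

max v = 1.949

t=0.000: state=(-0.560, -0.410)
step 1 (dt=0.02): k1=(0.445, 0.041), k2=(0.447, 0.042), k3=(0.447, 0.042), k4=(0.450, 0.042); state += dt/6·(k1+2k2+2k3+k4)
t=0.020: state=(-0.551, -0.409)
t=0.040: state=(-0.542, -0.408)
t=0.060: state=(-0.533, -0.407)
continuing one RK4 step at a time; state shown every 50 steps (Δt=1):
t=1.000: state=(0.102, -0.350)
t=2.000: state=(1.417, -0.222)
t=3.000: state=(1.942, -0.029)
t=4.000: state=(1.918, 0.163)
t=5.000: state=(1.851, 0.342)
t=6.000: state=(1.781, 0.504)
t=7.000: state=(1.709, 0.653)
t=8.000: state=(1.636, 0.788)
t=9.000: state=(1.559, 0.910)
t=10.000: state=(1.479, 1.020)
t=11.000: state=(1.393, 1.117)
t=12.000: state=(1.300, 1.202)
t=13.000: state=(1.194, 1.276)
t=14.000: state=(1.069, 1.338)
t=15.000: state=(0.907, 1.386)
t=16.000: state=(0.663, 1.417)
t=16.840: state=(0.300, 1.425)
largest grid value and its neighbours: v(3.220)=1.94882, v(3.240)=1.94885, v(3.260)=1.94880
parabola through these three points peaks at t≈3.238 with v≈1.94885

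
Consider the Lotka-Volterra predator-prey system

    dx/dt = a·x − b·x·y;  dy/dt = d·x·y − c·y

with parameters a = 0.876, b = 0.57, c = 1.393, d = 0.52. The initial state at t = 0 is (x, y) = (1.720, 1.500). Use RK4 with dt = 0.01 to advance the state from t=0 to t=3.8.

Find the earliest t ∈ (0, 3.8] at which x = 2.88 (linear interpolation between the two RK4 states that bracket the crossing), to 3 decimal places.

t=0.000: state=(1.720, 1.500)
step 1 (dt=0.01): k1=(0.036, -0.748), k2=(0.040, -0.746), k3=(0.040, -0.746), k4=(0.043, -0.744); state += dt/6·(k1+2k2+2k3+k4)
t=0.010: state=(1.720, 1.493)
t=0.020: state=(1.721, 1.485)
t=0.030: state=(1.721, 1.478)
continuing one RK4 step at a time; state shown every 20 steps (Δt=0.2):
t=0.200: state=(1.741, 1.359)
t=0.400: state=(1.790, 1.235)
t=0.600: state=(1.864, 1.130)
t=0.800: state=(1.962, 1.044)
t=1.000: state=(2.084, 0.975)
t=1.200: state=(2.229, 0.923)
t=1.400: state=(2.396, 0.888)
t=1.600: state=(2.583, 0.871)
t=1.800: state=(2.787, 0.871)
t=1.880: state=(2.872, 0.877)
next step: t=1.890: state=(2.883, 0.878) — x has crossed 2.88
linear interpolation between t=1.880 (2.87248) and t=1.890 (2.88330) → t≈1.887

t = 1.887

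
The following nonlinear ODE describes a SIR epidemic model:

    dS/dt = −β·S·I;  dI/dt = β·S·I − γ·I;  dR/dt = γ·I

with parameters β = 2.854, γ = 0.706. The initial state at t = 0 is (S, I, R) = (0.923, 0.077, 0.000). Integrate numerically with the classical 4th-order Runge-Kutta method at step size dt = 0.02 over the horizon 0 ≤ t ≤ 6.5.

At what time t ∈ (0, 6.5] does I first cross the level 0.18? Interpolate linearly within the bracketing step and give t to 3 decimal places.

t = 0.487

t=0.000: state=(0.923, 0.077, 0.000)
step 1 (dt=0.02): k1=(-0.203, 0.148, 0.054), k2=(-0.206, 0.151, 0.055), k3=(-0.206, 0.151, 0.055), k4=(-0.210, 0.153, 0.056); state += dt/6·(k1+2k2+2k3+k4)
t=0.020: state=(0.919, 0.080, 0.001)
t=0.040: state=(0.915, 0.083, 0.002)
t=0.060: state=(0.910, 0.086, 0.003)
t=0.480: state=(0.780, 0.178, 0.042)
next step: t=0.500: state=(0.772, 0.184, 0.044) — I has crossed 0.18
linear interpolation between t=0.480 (0.17812) and t=0.500 (0.18358) → t≈0.487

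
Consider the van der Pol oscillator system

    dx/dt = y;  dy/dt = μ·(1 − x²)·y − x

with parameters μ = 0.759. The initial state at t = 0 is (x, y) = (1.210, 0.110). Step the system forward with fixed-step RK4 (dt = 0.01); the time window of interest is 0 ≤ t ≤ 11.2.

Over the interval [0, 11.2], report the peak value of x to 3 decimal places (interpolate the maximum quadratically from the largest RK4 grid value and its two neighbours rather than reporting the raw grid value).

t=0.000: state=(1.210, 0.110)
step 1 (dt=0.01): k1=(0.110, -1.249), k2=(0.104, -1.247), k3=(0.104, -1.247), k4=(0.098, -1.246); state += dt/6·(k1+2k2+2k3+k4)
t=0.010: state=(1.211, 0.098)
t=0.020: state=(1.212, 0.085)
t=0.030: state=(1.213, 0.073)
continuing one RK4 step at a time; state shown every 50 steps (Δt=0.5):
t=0.500: state=(1.118, -0.459)
t=1.000: state=(0.762, -0.968)
t=1.500: state=(0.133, -1.571)
t=2.000: state=(-0.788, -1.991)
t=2.500: state=(-1.611, -1.061)
t=3.000: state=(-1.816, 0.122)
t=3.500: state=(-1.601, 0.673)
t=4.000: state=(-1.167, 1.067)
t=4.500: state=(-0.505, 1.630)
t=5.000: state=(0.499, 2.344)
t=5.500: state=(1.595, 1.644)
t=6.000: state=(1.985, 0.058)
t=6.500: state=(1.825, -0.588)
t=7.000: state=(1.445, -0.926)
t=7.500: state=(0.884, -1.354)
t=8.000: state=(0.040, -2.066)
t=8.500: state=(-1.125, -2.325)
t=9.000: state=(-1.919, -0.704)
t=9.500: state=(-1.957, 0.366)
t=10.000: state=(-1.662, 0.769)
t=10.500: state=(-1.195, 1.115)
t=11.000: state=(-0.511, 1.674)
t=11.200: state=(-0.146, 1.985)
largest grid value and its neighbours: x(6.020)=1.98600, x(6.030)=1.98606, x(6.040)=1.98593
parabola through these three points peaks at t≈6.028 with x≈1.98607

max x = 1.986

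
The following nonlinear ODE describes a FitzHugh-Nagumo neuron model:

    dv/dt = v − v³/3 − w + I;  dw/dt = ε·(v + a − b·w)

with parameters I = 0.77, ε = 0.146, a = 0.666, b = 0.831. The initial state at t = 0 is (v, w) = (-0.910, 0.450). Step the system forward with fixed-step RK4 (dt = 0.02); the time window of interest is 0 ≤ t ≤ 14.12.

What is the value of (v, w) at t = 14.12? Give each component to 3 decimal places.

t=0.000: state=(-0.910, 0.450)
step 1 (dt=0.02): k1=(-0.339, -0.090), k2=(-0.338, -0.091), k3=(-0.338, -0.091), k4=(-0.338, -0.091); state += dt/6·(k1+2k2+2k3+k4)
t=0.020: state=(-0.917, 0.448)
t=0.040: state=(-0.924, 0.446)
t=0.060: state=(-0.930, 0.445)
continuing one RK4 step at a time; state shown every 25 steps (Δt=0.5):
t=0.500: state=(-1.070, 0.400)
t=1.000: state=(-1.194, 0.343)
t=1.500: state=(-1.269, 0.283)
t=2.000: state=(-1.298, 0.222)
t=2.500: state=(-1.294, 0.164)
t=3.000: state=(-1.267, 0.111)
t=3.500: state=(-1.226, 0.063)
t=4.000: state=(-1.174, 0.022)
t=4.500: state=(-1.113, -0.013)
t=5.000: state=(-1.044, -0.042)
t=5.500: state=(-0.965, -0.063)
t=6.000: state=(-0.874, -0.078)
t=6.500: state=(-0.767, -0.084)
t=7.000: state=(-0.633, -0.082)
t=7.500: state=(-0.456, -0.069)
t=8.000: state=(-0.205, -0.041)
t=8.500: state=(0.176, 0.007)
t=9.000: state=(0.741, 0.085)
t=9.500: state=(1.369, 0.203)
t=10.000: state=(1.738, 0.350)
t=10.500: state=(1.835, 0.504)
t=11.000: state=(1.821, 0.652)
t=11.500: state=(1.775, 0.788)
t=12.000: state=(1.719, 0.912)
t=12.500: state=(1.660, 1.025)
t=13.000: state=(1.599, 1.128)
t=13.500: state=(1.538, 1.220)
t=14.000: state=(1.475, 1.302)
t=14.120: state=(1.460, 1.320)

(v, w) = (1.460, 1.320)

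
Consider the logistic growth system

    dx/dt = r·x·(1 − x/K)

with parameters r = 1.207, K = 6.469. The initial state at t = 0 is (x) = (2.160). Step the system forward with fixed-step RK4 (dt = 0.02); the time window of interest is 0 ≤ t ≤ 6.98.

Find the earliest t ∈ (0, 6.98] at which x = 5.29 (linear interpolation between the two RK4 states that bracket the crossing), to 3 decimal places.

t = 1.816

t=0.000: state=(2.160)
step 1 (dt=0.02): k1=(1.737), k2=(1.744), k3=(1.744), k4=(1.750); state += dt/6·(k1+2k2+2k3+k4)
t=0.020: state=(2.195)
t=0.040: state=(2.230)
t=0.060: state=(2.265)
continuing one RK4 step at a time; state shown every 25 steps (Δt=0.5):
t=0.500: state=(3.094)
t=1.000: state=(4.052)
t=1.500: state=(4.877)
t=1.800: state=(5.271)
next step: t=1.820: state=(5.295) — x has crossed 5.29
linear interpolation between t=1.800 (5.27143) and t=1.820 (5.29480) → t≈1.816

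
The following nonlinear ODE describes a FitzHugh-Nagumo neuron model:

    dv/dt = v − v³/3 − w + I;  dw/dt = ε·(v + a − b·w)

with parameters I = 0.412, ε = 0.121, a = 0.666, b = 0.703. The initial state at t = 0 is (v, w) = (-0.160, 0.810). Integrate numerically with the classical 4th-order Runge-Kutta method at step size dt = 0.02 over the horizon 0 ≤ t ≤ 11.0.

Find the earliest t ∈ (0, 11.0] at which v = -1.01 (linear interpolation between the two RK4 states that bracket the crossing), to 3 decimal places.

t=0.000: state=(-0.160, 0.810)
step 1 (dt=0.02): k1=(-0.557, -0.008), k2=(-0.562, -0.008), k3=(-0.562, -0.008), k4=(-0.567, -0.009); state += dt/6·(k1+2k2+2k3+k4)
t=0.020: state=(-0.171, 0.810)
t=0.040: state=(-0.183, 0.810)
t=0.060: state=(-0.194, 0.809)
continuing one RK4 step at a time; state shown every 25 steps (Δt=0.5):
t=0.500: state=(-0.511, 0.797)
t=1.000: state=(-0.991, 0.759)
next step: t=1.020: state=(-1.011, 0.757) — v has crossed -1.01
linear interpolation between t=1.000 (-0.99062) and t=1.020 (-1.01086) → t≈1.019

t = 1.019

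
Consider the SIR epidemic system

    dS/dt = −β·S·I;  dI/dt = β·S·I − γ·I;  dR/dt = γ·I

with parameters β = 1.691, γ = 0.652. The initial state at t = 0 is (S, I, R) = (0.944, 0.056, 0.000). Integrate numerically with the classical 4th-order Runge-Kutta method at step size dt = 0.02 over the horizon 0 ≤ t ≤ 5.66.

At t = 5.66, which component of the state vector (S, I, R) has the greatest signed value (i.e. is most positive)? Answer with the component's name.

largest component: R

t=0.000: state=(0.944, 0.056, 0.000)
step 1 (dt=0.02): k1=(-0.089, 0.053, 0.037), k2=(-0.090, 0.053, 0.037), k3=(-0.090, 0.053, 0.037), k4=(-0.091, 0.054, 0.037); state += dt/6·(k1+2k2+2k3+k4)
t=0.020: state=(0.942, 0.057, 0.001)
t=0.040: state=(0.940, 0.058, 0.001)
t=0.060: state=(0.938, 0.059, 0.002)
continuing one RK4 step at a time; state shown every 10 steps (Δt=0.2):
t=0.200: state=(0.925, 0.067, 0.008)
t=0.400: state=(0.902, 0.081, 0.018)
t=0.600: state=(0.875, 0.096, 0.029)
t=0.800: state=(0.845, 0.112, 0.043)
t=1.000: state=(0.811, 0.130, 0.058)
t=1.200: state=(0.774, 0.150, 0.077)
t=1.400: state=(0.733, 0.169, 0.097)
t=1.600: state=(0.690, 0.189, 0.121)
t=1.800: state=(0.645, 0.208, 0.147)
t=2.000: state=(0.599, 0.225, 0.175)
t=2.200: state=(0.554, 0.241, 0.205)
t=2.400: state=(0.510, 0.253, 0.238)
t=2.600: state=(0.467, 0.262, 0.271)
t=2.800: state=(0.427, 0.267, 0.306)
t=3.000: state=(0.390, 0.269, 0.341)
t=3.200: state=(0.356, 0.268, 0.376)
t=3.400: state=(0.326, 0.264, 0.411)
t=3.600: state=(0.298, 0.257, 0.445)
t=3.800: state=(0.274, 0.249, 0.478)
t=4.000: state=(0.252, 0.239, 0.509)
t=4.200: state=(0.233, 0.227, 0.540)
t=4.400: state=(0.216, 0.215, 0.569)
t=4.600: state=(0.201, 0.203, 0.596)
t=4.800: state=(0.188, 0.190, 0.622)
t=5.000: state=(0.177, 0.178, 0.646)
t=5.200: state=(0.167, 0.165, 0.668)
t=5.400: state=(0.158, 0.153, 0.689)
t=5.600: state=(0.151, 0.142, 0.708)
t=5.660: state=(0.148, 0.138, 0.713)
compare at T: S=0.148, I=0.138, R=0.713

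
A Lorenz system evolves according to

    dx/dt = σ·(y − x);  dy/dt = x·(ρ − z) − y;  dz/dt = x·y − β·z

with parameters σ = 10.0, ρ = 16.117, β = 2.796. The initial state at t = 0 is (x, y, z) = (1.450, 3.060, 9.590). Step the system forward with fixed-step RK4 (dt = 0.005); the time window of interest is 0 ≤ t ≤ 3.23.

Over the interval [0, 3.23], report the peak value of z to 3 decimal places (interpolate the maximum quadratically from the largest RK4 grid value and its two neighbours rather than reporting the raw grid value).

t=0.000: state=(1.450, 3.060, 9.590)
step 1 (dt=0.005): k1=(16.100, 6.404, -22.377), k2=(15.858, 6.734, -22.073), k3=(15.872, 6.728, -22.076), k4=(15.643, 7.057, -21.774); state += dt/6·(k1+2k2+2k3+k4)
t=0.005: state=(1.529, 3.094, 9.480)
t=0.010: state=(1.607, 3.131, 9.372)
t=0.015: state=(1.682, 3.171, 9.268)
continuing one RK4 step at a time; state shown every 40 steps (Δt=0.2):
t=0.200: state=(4.671, 6.888, 7.873)
t=0.400: state=(9.834, 11.382, 16.563)
t=0.600: state=(6.481, 3.258, 19.348)
t=0.800: state=(2.943, 2.606, 12.575)
t=1.000: state=(4.110, 5.538, 9.236)
t=1.200: state=(8.266, 10.407, 13.539)
t=1.400: state=(8.074, 5.671, 19.751)
t=1.600: state=(4.009, 3.093, 14.483)
t=1.800: state=(4.270, 5.284, 10.676)
t=2.000: state=(7.509, 9.340, 13.094)
t=2.200: state=(8.255, 6.754, 18.869)
t=2.400: state=(4.819, 3.758, 15.316)
t=2.600: state=(4.652, 5.417, 11.757)
t=2.800: state=(7.222, 8.677, 13.426)
t=3.000: state=(7.999, 6.980, 18.022)
t=3.200: state=(5.310, 4.358, 15.529)
t=3.230: state=(5.062, 4.365, 14.929)
largest grid value and its neighbours: z(0.510)=20.97113, z(0.515)=20.98638, z(0.520)=20.98555
parabola through these three points peaks at t≈0.517 with z≈20.98799

max z = 20.988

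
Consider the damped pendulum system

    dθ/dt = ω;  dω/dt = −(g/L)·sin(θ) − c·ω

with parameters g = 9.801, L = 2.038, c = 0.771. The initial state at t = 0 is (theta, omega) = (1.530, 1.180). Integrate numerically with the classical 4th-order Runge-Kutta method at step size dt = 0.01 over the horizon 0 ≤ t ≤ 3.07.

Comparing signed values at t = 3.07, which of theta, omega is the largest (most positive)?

largest component: omega

t=0.000: state=(1.530, 1.180)
step 1 (dt=0.01): k1=(1.180, -5.715), k2=(1.151, -5.694), k3=(1.152, -5.694), k4=(1.123, -5.673); state += dt/6·(k1+2k2+2k3+k4)
t=0.010: state=(1.542, 1.123)
t=0.020: state=(1.552, 1.067)
t=0.030: state=(1.563, 1.010)
continuing one RK4 step at a time; state shown every 10 steps (Δt=0.1):
t=0.100: state=(1.620, 0.630)
t=0.200: state=(1.657, 0.121)
t=0.300: state=(1.646, -0.349)
t=0.400: state=(1.589, -0.785)
t=0.500: state=(1.490, -1.189)
t=0.600: state=(1.352, -1.558)
t=0.700: state=(1.179, -1.884)
t=0.800: state=(0.977, -2.152)
t=0.900: state=(0.752, -2.343)
t=1.000: state=(0.512, -2.442)
t=1.100: state=(0.267, -2.435)
t=1.200: state=(0.028, -2.321)
t=1.300: state=(-0.194, -2.109)
t=1.400: state=(-0.391, -1.818)
t=1.500: state=(-0.556, -1.471)
t=1.600: state=(-0.684, -1.091)
t=1.700: state=(-0.774, -0.701)
t=1.800: state=(-0.824, -0.316)
t=1.900: state=(-0.837, 0.050)
t=2.000: state=(-0.815, 0.388)
t=2.100: state=(-0.761, 0.688)
t=2.200: state=(-0.679, 0.943)
t=2.300: state=(-0.574, 1.144)
t=2.400: state=(-0.452, 1.287)
t=2.500: state=(-0.319, 1.365)
t=2.600: state=(-0.181, 1.378)
t=2.700: state=(-0.046, 1.328)
t=2.800: state=(0.082, 1.220)
t=2.900: state=(0.197, 1.064)
t=3.000: state=(0.294, 0.872)
t=3.070: state=(0.350, 0.722)
compare at T: theta=0.350, omega=0.722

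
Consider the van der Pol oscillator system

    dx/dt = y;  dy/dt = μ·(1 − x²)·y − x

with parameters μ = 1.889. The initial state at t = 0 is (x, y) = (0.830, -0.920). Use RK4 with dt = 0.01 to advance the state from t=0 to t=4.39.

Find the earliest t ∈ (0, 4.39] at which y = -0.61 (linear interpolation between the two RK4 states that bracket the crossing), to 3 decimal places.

t=0.000: state=(0.830, -0.920)
step 1 (dt=0.01): k1=(-0.920, -1.371), k2=(-0.927, -1.383), k3=(-0.927, -1.384), k4=(-0.934, -1.397); state += dt/6·(k1+2k2+2k3+k4)
t=0.010: state=(0.821, -0.934)
t=0.020: state=(0.811, -0.948)
t=0.030: state=(0.802, -0.962)
continuing one RK4 step at a time; state shown every 20 steps (Δt=0.2):
t=0.200: state=(0.615, -1.259)
t=0.400: state=(0.313, -1.795)
t=0.600: state=(-0.124, -2.622)
t=0.800: state=(-0.738, -3.448)
t=1.000: state=(-1.414, -2.981)
t=1.200: state=(-1.843, -1.297)
t=1.300: state=(-1.938, -0.645)
next step: t=1.310: state=(-1.944, -0.593) — y has crossed -0.61
linear interpolation between t=1.300 (-0.64501) and t=1.310 (-0.59323) → t≈1.307

t = 1.307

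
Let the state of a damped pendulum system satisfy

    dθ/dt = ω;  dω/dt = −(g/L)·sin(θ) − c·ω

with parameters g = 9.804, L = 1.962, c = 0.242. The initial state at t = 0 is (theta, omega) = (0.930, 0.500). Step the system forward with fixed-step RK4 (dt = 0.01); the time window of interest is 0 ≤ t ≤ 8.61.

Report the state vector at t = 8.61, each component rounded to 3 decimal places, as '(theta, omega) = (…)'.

(theta, omega) = (0.308, 0.266)

t=0.000: state=(0.930, 0.500)
step 1 (dt=0.01): k1=(0.500, -4.127), k2=(0.479, -4.129), k3=(0.479, -4.129), k4=(0.459, -4.131); state += dt/6·(k1+2k2+2k3+k4)
t=0.010: state=(0.935, 0.459)
t=0.020: state=(0.939, 0.417)
t=0.030: state=(0.943, 0.376)
continuing one RK4 step at a time; state shown every 50 steps (Δt=0.5):
t=0.500: state=(0.686, -1.371)
t=1.000: state=(-0.195, -1.787)
t=1.500: state=(-0.778, -0.364)
t=2.000: state=(-0.535, 1.227)
t=2.500: state=(0.215, 1.457)
t=3.000: state=(0.659, 0.180)
t=3.500: state=(0.393, -1.123)
t=4.000: state=(-0.244, -1.155)
t=4.500: state=(-0.556, 0.000)
t=5.000: state=(-0.267, 1.025)
t=5.500: state=(0.265, 0.883)
t=6.000: state=(0.461, -0.153)
t=6.500: state=(0.160, -0.917)
t=7.000: state=(-0.274, -0.641)
t=7.500: state=(-0.373, 0.267)
t=8.000: state=(-0.072, 0.799)
t=8.500: state=(0.269, 0.433)
t=8.610: state=(0.308, 0.266)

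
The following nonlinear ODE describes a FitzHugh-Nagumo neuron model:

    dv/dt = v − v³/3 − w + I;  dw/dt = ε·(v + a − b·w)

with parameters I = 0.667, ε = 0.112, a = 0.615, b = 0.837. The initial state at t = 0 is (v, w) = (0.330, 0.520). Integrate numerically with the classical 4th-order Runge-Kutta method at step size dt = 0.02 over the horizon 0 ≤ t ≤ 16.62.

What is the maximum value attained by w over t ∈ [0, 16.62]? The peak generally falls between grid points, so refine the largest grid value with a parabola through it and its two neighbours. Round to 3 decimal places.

t=0.000: state=(0.330, 0.520)
step 1 (dt=0.02): k1=(0.465, 0.057), k2=(0.469, 0.058), k3=(0.469, 0.058), k4=(0.472, 0.058); state += dt/6·(k1+2k2+2k3+k4)
t=0.020: state=(0.339, 0.521)
t=0.040: state=(0.349, 0.522)
t=0.060: state=(0.359, 0.524)
continuing one RK4 step at a time; state shown every 50 steps (Δt=1):
t=1.000: state=(0.959, 0.606)
t=2.000: state=(1.504, 0.754)
t=3.000: state=(1.601, 0.921)
t=4.000: state=(1.540, 1.073)
t=5.000: state=(1.448, 1.202)
t=6.000: state=(1.344, 1.310)
t=7.000: state=(1.231, 1.396)
t=8.000: state=(1.103, 1.462)
t=9.000: state=(0.948, 1.506)
t=10.000: state=(0.738, 1.528)
t=11.000: state=(0.388, 1.519)
t=12.000: state=(-0.380, 1.454)
t=13.000: state=(-1.616, 1.279)
t=14.000: state=(-1.897, 1.035)
t=15.000: state=(-1.835, 0.809)
t=16.000: state=(-1.748, 0.610)
t=16.620: state=(-1.693, 0.501)
largest grid value and its neighbours: w(10.240)=1.52896, w(10.260)=1.52897, w(10.280)=1.52897
parabola through these three points peaks at t≈10.264 with w≈1.52897

max w = 1.529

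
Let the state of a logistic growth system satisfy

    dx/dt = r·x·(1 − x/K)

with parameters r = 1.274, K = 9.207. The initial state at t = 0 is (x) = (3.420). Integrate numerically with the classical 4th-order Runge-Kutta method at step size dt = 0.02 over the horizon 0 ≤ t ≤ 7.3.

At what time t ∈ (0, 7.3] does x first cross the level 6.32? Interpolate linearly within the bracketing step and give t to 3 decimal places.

t=0.000: state=(3.420)
step 1 (dt=0.02): k1=(2.739), k2=(2.747), k3=(2.748), k4=(2.756); state += dt/6·(k1+2k2+2k3+k4)
t=0.020: state=(3.475)
t=0.040: state=(3.530)
t=0.060: state=(3.586)
continuing one RK4 step at a time; state shown every 25 steps (Δt=0.5):
t=0.500: state=(4.859)
t=1.000: state=(6.249)
t=1.020: state=(6.300)
next step: t=1.040: state=(6.351) — x has crossed 6.32
linear interpolation between t=1.020 (6.30016) and t=1.040 (6.35060) → t≈1.028

t = 1.028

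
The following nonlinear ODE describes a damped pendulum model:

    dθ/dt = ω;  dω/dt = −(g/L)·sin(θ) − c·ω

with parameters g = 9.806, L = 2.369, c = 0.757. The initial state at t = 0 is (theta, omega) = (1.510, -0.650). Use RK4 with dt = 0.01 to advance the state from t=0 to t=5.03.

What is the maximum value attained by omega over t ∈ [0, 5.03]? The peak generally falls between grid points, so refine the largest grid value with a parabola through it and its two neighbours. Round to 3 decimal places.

t=0.000: state=(1.510, -0.650)
step 1 (dt=0.01): k1=(-0.650, -3.640), k2=(-0.668, -3.625), k3=(-0.668, -3.625), k4=(-0.686, -3.610); state += dt/6·(k1+2k2+2k3+k4)
t=0.010: state=(1.503, -0.686)
t=0.020: state=(1.496, -0.722)
t=0.030: state=(1.489, -0.758)
continuing one RK4 step at a time; state shown every 20 steps (Δt=0.2):
t=0.200: state=(1.311, -1.317)
t=0.400: state=(0.993, -1.832)
t=0.600: state=(0.594, -2.119)
t=0.800: state=(0.166, -2.100)
t=1.000: state=(-0.226, -1.774)
t=1.200: state=(-0.529, -1.234)
t=1.400: state=(-0.713, -0.606)
t=1.600: state=(-0.772, 0.005)
t=1.800: state=(-0.717, 0.529)
t=2.000: state=(-0.570, 0.918)
t=2.200: state=(-0.361, 1.134)
t=2.400: state=(-0.129, 1.159)
t=2.600: state=(0.090, 1.007)
t=2.800: state=(0.265, 0.725)
t=3.000: state=(0.376, 0.376)
t=3.200: state=(0.415, 0.022)
t=3.400: state=(0.388, -0.284)
t=3.600: state=(0.307, -0.508)
t=3.800: state=(0.192, -0.626)
t=4.000: state=(0.064, -0.635)
t=4.200: state=(-0.056, -0.547)
t=4.400: state=(-0.150, -0.388)
t=4.600: state=(-0.209, -0.193)
t=4.800: state=(-0.227, 0.003)
t=5.000: state=(-0.209, 0.171)
t=5.030: state=(-0.204, 0.192)
largest grid value and its neighbours: omega(2.320)=1.17200, omega(2.330)=1.17202, omega(2.340)=1.17156
parabola through these three points peaks at t≈2.325 with omega≈1.17207

max omega = 1.172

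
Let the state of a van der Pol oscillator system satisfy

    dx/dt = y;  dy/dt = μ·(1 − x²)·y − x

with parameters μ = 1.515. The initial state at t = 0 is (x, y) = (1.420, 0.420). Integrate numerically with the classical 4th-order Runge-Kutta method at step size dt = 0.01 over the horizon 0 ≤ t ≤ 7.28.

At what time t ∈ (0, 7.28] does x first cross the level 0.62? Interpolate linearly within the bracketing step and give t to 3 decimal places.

t = 1.557

t=0.000: state=(1.420, 0.420)
step 1 (dt=0.01): k1=(0.420, -2.067), k2=(0.410, -2.057), k3=(0.410, -2.057), k4=(0.399, -2.046); state += dt/6·(k1+2k2+2k3+k4)
t=0.010: state=(1.424, 0.399)
t=0.020: state=(1.428, 0.379)
t=0.030: state=(1.432, 0.359)
continuing one RK4 step at a time; state shown every 25 steps (Δt=0.25):
t=0.250: state=(1.467, -0.020)
t=0.500: state=(1.423, -0.310)
t=0.750: state=(1.319, -0.515)
t=1.000: state=(1.167, -0.701)
t=1.250: state=(0.965, -0.926)
t=1.500: state=(0.695, -1.260)
t=1.550: state=(0.630, -1.349)
next step: t=1.560: state=(0.616, -1.367) — x has crossed 0.62
linear interpolation between t=1.550 (0.62966) and t=1.560 (0.61608) → t≈1.557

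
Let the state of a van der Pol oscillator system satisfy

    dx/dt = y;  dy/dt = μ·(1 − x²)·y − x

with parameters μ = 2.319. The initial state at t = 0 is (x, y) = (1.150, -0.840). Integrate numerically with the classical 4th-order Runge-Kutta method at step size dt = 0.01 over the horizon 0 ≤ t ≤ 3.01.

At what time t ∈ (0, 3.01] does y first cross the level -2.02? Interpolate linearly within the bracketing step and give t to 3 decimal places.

t=0.000: state=(1.150, -0.840)
step 1 (dt=0.01): k1=(-0.840, -0.522), k2=(-0.843, -0.534), k3=(-0.843, -0.534), k4=(-0.845, -0.547); state += dt/6·(k1+2k2+2k3+k4)
t=0.010: state=(1.142, -0.845)
t=0.020: state=(1.133, -0.851)
t=0.030: state=(1.125, -0.857)
continuing one RK4 step at a time; state shown every 10 steps (Δt=0.1):
t=0.100: state=(1.063, -0.905)
t=0.200: state=(0.968, -1.000)
t=0.300: state=(0.862, -1.131)
t=0.400: state=(0.740, -1.313)
t=0.500: state=(0.597, -1.563)
t=0.600: state=(0.424, -1.909)
t=0.620: state=(0.385, -1.993)
next step: t=0.630: state=(0.365, -2.036) — y has crossed -2.02
linear interpolation between t=0.620 (-1.99254) and t=0.630 (-2.03642) → t≈0.626

t = 0.626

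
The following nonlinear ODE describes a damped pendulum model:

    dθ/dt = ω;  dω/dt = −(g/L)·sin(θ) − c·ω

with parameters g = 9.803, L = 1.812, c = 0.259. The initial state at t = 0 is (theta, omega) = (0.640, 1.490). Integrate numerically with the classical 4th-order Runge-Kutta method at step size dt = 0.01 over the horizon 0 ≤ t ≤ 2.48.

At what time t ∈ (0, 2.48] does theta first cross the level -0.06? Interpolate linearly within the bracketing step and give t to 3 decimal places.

t=0.000: state=(0.640, 1.490)
step 1 (dt=0.01): k1=(1.490, -3.617), k2=(1.472, -3.644), k3=(1.472, -3.644), k4=(1.454, -3.671); state += dt/6·(k1+2k2+2k3+k4)
t=0.010: state=(0.655, 1.454)
t=0.020: state=(0.669, 1.417)
t=0.030: state=(0.683, 1.379)
continuing one RK4 step at a time; state shown every 10 steps (Δt=0.1):
t=0.100: state=(0.770, 1.105)
t=0.200: state=(0.860, 0.687)
t=0.300: state=(0.907, 0.255)
t=0.400: state=(0.911, -0.174)
t=0.500: state=(0.873, -0.586)
t=0.600: state=(0.795, -0.968)
t=0.700: state=(0.681, -1.303)
t=0.800: state=(0.536, -1.575)
t=0.900: state=(0.368, -1.769)
t=1.000: state=(0.186, -1.870)
t=1.100: state=(-0.002, -1.870)
t=1.130: state=(-0.058, -1.851)
next step: t=1.140: state=(-0.077, -1.843) — theta has crossed -0.06
linear interpolation between t=1.130 (-0.05818) and t=1.140 (-0.07665) → t≈1.131

t = 1.131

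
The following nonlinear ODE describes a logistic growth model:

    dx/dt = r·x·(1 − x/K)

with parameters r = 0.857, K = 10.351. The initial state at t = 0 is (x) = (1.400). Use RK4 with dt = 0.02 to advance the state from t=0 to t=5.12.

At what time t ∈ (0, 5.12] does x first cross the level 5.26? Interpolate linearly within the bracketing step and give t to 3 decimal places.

t = 2.203

t=0.000: state=(1.400)
step 1 (dt=0.02): k1=(1.038), k2=(1.044), k3=(1.044), k4=(1.051); state += dt/6·(k1+2k2+2k3+k4)
t=0.020: state=(1.421)
t=0.040: state=(1.442)
t=0.060: state=(1.463)
continuing one RK4 step at a time; state shown every 10 steps (Δt=0.2):
t=0.200: state=(1.621)
t=0.400: state=(1.869)
t=0.600: state=(2.146)
t=0.800: state=(2.452)
t=1.000: state=(2.787)
t=1.200: state=(3.150)
t=1.400: state=(3.537)
t=1.600: state=(3.947)
t=1.800: state=(4.373)
t=2.000: state=(4.810)
t=2.200: state=(5.253)
next step: t=2.220: state=(5.298) — x has crossed 5.26
linear interpolation between t=2.200 (5.25340) and t=2.220 (5.29774) → t≈2.203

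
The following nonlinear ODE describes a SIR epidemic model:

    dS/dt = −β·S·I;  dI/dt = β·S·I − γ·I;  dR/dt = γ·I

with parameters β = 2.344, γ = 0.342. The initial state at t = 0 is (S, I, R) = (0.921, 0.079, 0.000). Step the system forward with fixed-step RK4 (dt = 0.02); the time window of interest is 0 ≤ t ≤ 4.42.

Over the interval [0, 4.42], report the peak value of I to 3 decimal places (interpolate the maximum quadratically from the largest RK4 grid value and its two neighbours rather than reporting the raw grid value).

t=0.000: state=(0.921, 0.079, 0.000)
step 1 (dt=0.02): k1=(-0.171, 0.144, 0.027), k2=(-0.173, 0.146, 0.028), k3=(-0.173, 0.146, 0.028), k4=(-0.176, 0.148, 0.028); state += dt/6·(k1+2k2+2k3+k4)
t=0.020: state=(0.918, 0.082, 0.001)
t=0.040: state=(0.914, 0.085, 0.001)
t=0.060: state=(0.910, 0.088, 0.002)
continuing one RK4 step at a time; state shown every 10 steps (Δt=0.2):
t=0.200: state=(0.881, 0.113, 0.006)
t=0.400: state=(0.827, 0.157, 0.016)
t=0.600: state=(0.759, 0.213, 0.028)
t=0.800: state=(0.677, 0.278, 0.045)
t=1.000: state=(0.584, 0.349, 0.066)
t=1.200: state=(0.488, 0.420, 0.093)
t=1.400: state=(0.395, 0.482, 0.124)
t=1.600: state=(0.311, 0.531, 0.158)
t=1.800: state=(0.241, 0.564, 0.196)
t=2.000: state=(0.184, 0.581, 0.235)
t=2.200: state=(0.140, 0.585, 0.275)
t=2.400: state=(0.106, 0.579, 0.315)
t=2.600: state=(0.081, 0.565, 0.354)
t=2.800: state=(0.063, 0.545, 0.392)
t=3.000: state=(0.049, 0.523, 0.429)
t=3.200: state=(0.038, 0.498, 0.463)
t=3.400: state=(0.031, 0.473, 0.497)
t=3.600: state=(0.025, 0.447, 0.528)
t=3.800: state=(0.020, 0.422, 0.558)
t=4.000: state=(0.017, 0.397, 0.586)
t=4.200: state=(0.014, 0.374, 0.612)
t=4.400: state=(0.012, 0.351, 0.637)
t=4.420: state=(0.012, 0.349, 0.639)
largest grid value and its neighbours: I(2.140)=0.58515, I(2.160)=0.58525, I(2.180)=0.58525
parabola through these three points peaks at t≈2.169 with I≈0.58527

max I = 0.585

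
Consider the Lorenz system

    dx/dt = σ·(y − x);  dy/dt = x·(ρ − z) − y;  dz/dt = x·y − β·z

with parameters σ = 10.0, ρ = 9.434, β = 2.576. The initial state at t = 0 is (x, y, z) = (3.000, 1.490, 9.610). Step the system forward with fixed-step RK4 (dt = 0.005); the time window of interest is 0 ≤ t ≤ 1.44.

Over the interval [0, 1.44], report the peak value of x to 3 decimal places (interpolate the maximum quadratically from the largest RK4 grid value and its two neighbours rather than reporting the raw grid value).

max x = 6.625

t=0.000: state=(3.000, 1.490, 9.610)
step 1 (dt=0.005): k1=(-15.100, -2.018, -20.285), k2=(-14.773, -1.856, -20.226), k3=(-14.777, -1.857, -20.224), k4=(-14.454, -1.700, -20.162); state += dt/6·(k1+2k2+2k3+k4)
t=0.005: state=(2.926, 1.481, 9.509)
t=0.010: state=(2.855, 1.473, 9.408)
t=0.015: state=(2.788, 1.467, 9.309)
continuing one RK4 step at a time; state shown every 10 steps (Δt=0.05):
t=0.050: state=(2.395, 1.457, 8.632)
t=0.100: state=(2.037, 1.520, 7.741)
t=0.150: state=(1.858, 1.643, 6.949)
t=0.200: state=(1.809, 1.816, 6.257)
t=0.250: state=(1.857, 2.037, 5.666)
t=0.300: state=(1.985, 2.314, 5.176)
t=0.350: state=(2.185, 2.654, 4.793)
t=0.400: state=(2.455, 3.065, 4.525)
t=0.450: state=(2.796, 3.554, 4.386)
t=0.500: state=(3.213, 4.120, 4.397)
t=0.550: state=(3.703, 4.754, 4.587)
t=0.600: state=(4.259, 5.426, 4.986)
t=0.650: state=(4.860, 6.082, 5.620)
t=0.700: state=(5.464, 6.639, 6.489)
t=0.750: state=(6.010, 6.992, 7.551)
t=0.800: state=(6.419, 7.045, 8.700)
t=0.850: state=(6.615, 6.758, 9.773)
t=0.900: state=(6.555, 6.176, 10.601)
t=0.950: state=(6.249, 5.427, 11.067)
t=1.000: state=(5.761, 4.662, 11.150)
t=1.050: state=(5.183, 4.002, 10.911)
t=1.100: state=(4.607, 3.506, 10.449)
t=1.150: state=(4.099, 3.180, 9.864)
t=1.200: state=(3.695, 3.002, 9.233)
t=1.250: state=(3.407, 2.944, 8.609)
t=1.300: state=(3.230, 2.981, 8.027)
t=1.350: state=(3.154, 3.096, 7.510)
t=1.400: state=(3.168, 3.276, 7.074)
t=1.440: state=(3.235, 3.462, 6.790)
largest grid value and its neighbours: x(0.860)=6.62410, x(0.865)=6.62468, x(0.870)=6.62262
parabola through these three points peaks at t≈0.864 with x≈6.62478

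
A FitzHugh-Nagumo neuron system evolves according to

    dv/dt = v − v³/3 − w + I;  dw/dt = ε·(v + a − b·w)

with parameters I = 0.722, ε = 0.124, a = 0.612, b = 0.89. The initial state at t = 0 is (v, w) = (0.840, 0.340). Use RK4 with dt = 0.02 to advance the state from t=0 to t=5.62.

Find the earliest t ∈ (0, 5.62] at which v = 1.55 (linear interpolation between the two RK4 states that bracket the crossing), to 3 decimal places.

t=0.000: state=(0.840, 0.340)
step 1 (dt=0.02): k1=(1.024, 0.143), k2=(1.026, 0.144), k3=(1.026, 0.144), k4=(1.027, 0.145); state += dt/6·(k1+2k2+2k3+k4)
t=0.020: state=(0.861, 0.343)
t=0.040: state=(0.881, 0.346)
t=0.060: state=(0.902, 0.349)
continuing one RK4 step at a time; state shown every 10 steps (Δt=0.2):
t=0.200: state=(1.045, 0.371)
t=0.400: state=(1.240, 0.406)
t=0.600: state=(1.409, 0.444)
t=0.800: state=(1.540, 0.486)
next step: t=0.820: state=(1.551, 0.490) — v has crossed 1.55
linear interpolation between t=0.800 (1.54021) and t=0.820 (1.55118) → t≈0.818

t = 0.818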